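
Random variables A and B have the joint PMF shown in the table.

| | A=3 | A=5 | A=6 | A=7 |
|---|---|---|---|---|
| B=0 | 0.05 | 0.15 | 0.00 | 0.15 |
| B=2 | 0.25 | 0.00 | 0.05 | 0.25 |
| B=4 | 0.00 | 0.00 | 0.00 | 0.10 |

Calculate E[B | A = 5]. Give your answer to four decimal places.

P(A = 5) = 0.15.
Σ B·P over the event = 0·(0.15) = 0.00.
E[B | A = 5] = (0.00) / (0.15) = 0.0000.

0.0000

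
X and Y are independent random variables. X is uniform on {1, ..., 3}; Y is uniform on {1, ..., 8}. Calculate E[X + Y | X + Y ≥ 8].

82/9

Outcomes with X + Y ≥ 8: (1,7), (1,8), (2,6), (2,7), (2,8), (3,5), (3,6), (3,7), (3,8), each with probability 1/24.
E[X + Y | X + Y ≥ 8] = (8 + 9 + 8 + 9 + 10 + 8 + 9 + 10 + 11) / 9 = 82/9.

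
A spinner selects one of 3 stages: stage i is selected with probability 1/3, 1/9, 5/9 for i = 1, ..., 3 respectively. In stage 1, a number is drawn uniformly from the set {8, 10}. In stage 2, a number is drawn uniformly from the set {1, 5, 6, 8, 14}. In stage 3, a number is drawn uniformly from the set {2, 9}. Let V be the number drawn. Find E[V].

613/90

E[V | stage 1] = (8+10)/2 = 9.
E[V | stage 2] = (1+5+6+8+14)/5 = 34/5.
E[V | stage 3] = (2+9)/2 = 11/2.
E[V] = (1/3)·(9) + (1/9)·(34/5) + (5/9)·(11/2) = 613/90.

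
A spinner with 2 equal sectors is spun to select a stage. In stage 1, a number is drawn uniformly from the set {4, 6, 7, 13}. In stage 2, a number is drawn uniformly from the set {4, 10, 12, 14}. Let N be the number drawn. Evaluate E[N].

E[N | stage 1] = (4+6+7+13)/4 = 15/2.
E[N | stage 2] = (4+10+12+14)/4 = 10.
By the law of total expectation,
E[N] = (1/2)·(15/2) + (1/2)·(10) = 35/4.

35/4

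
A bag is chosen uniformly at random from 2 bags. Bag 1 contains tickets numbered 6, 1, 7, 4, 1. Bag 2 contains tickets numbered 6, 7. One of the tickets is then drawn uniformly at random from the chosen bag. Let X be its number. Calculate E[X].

E[X | bag 1] = (6+1+7+4+1)/5 = 19/5.
E[X | bag 2] = (6+7)/2 = 13/2.
By the law of total expectation,
E[X] = (1/2)·(19/5) + (1/2)·(13/2) = 103/20.

103/20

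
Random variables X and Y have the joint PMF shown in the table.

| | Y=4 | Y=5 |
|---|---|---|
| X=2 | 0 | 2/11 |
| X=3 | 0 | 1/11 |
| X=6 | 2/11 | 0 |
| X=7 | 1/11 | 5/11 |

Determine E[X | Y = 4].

19/3

P(Y = 4) = 3/11.
Σ X·P over the event = 6·(2/11) + 7·(1/11) = 19/11.
E[X | Y = 4] = (19/11) / (3/11) = 19/3.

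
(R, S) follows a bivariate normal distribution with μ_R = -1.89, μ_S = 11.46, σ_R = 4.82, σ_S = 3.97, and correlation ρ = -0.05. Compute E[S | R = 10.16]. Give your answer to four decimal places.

The regression of S on R has slope ρ·σ_S/σ_R and passes through (μ_R, μ_S).
E[S | R=10.16] = 11.46 + (-0.05)·(3.97/4.82)·(10.16 − (-1.89)) = 11.46 + (-0.04118257)·(12.05) = 10.9638.

10.9638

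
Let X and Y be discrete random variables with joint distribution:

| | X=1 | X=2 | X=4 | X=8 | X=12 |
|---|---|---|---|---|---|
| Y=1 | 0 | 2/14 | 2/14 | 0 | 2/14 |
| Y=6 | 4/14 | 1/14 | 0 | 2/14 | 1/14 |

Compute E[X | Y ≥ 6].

17/4

P(Y ≥ 6) = 4/7.
Σ X·P over the event = 1·(4/14) + 2·(1/14) + 8·(2/14) + 12·(1/14) = 17/7.
E[X | Y ≥ 6] = (17/7) / (4/7) = 17/4.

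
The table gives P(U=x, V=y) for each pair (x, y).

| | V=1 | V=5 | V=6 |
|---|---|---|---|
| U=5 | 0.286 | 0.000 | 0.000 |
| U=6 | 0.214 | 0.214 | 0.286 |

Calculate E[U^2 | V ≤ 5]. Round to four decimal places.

31.5938

P(V ≤ 5) = 0.714.
Σ U^2·P over the event = 25·(0.286) + 36·(0.214) + 36·(0.214) = 22.558.
E[U^2 | V ≤ 5] = (22.558) / (0.714) = 31.5938.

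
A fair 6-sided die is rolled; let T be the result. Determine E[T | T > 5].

6

Given T > 5, T is equally likely to be any of {6}.
E[T | T > 5] = (6) / 1 = 6.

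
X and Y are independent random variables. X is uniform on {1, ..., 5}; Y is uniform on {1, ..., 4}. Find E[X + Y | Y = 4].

Outcomes with Y = 4: (1,4), (2,4), (3,4), (4,4), (5,4), each with probability 1/20.
E[X + Y | Y = 4] = (5 + 6 + 7 + 8 + 9) / 5 = 7.

7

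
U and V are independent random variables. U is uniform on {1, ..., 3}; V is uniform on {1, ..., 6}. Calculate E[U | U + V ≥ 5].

P(U + V ≥ 5) = 2/3.
Summing U·P(x,y) over outcomes with U + V ≥ 5 gives 13/9.
E[U | U + V ≥ 5] = (13/9) / (2/3) = 13/6.

13/6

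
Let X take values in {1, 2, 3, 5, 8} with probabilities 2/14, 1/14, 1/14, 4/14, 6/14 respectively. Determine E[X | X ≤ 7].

27/8

P(X ≤ 7) = 4/7.
Σ over the event: 1·1/7 + 2·1/14 + 3·1/14 + 5·2/7 = 27/14.
E[X | X ≤ 7] = (27/14) / (4/7) = 27/8.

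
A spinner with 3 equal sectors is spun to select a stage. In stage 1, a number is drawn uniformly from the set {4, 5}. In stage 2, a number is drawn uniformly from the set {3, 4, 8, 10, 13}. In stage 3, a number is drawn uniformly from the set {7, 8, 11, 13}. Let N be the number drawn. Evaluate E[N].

437/60

E[N | stage 1] = (4+5)/2 = 9/2.
E[N | stage 2] = (3+4+8+10+13)/5 = 38/5.
E[N | stage 3] = (7+8+11+13)/4 = 39/4.
By the law of total expectation,
E[N] = (1/3)·(9/2) + (1/3)·(38/5) + (1/3)·(39/4) = 437/60.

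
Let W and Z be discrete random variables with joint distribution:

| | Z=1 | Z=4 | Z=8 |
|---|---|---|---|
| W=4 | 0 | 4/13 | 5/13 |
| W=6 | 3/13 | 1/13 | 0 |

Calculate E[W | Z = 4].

P(Z = 4) = 5/13.
Summing W·P(W=x,Z=y) over the conditioning event gives 22/13.
E[W | Z = 4] = (22/13) / (5/13) = 22/5.

22/5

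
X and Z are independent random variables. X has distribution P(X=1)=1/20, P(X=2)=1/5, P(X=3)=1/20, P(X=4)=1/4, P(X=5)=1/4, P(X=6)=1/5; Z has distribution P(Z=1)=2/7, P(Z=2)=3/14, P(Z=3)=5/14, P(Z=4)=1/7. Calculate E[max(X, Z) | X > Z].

P(X > Z) = 209/280.
Summing max(X,Z)·P(x,y) over outcomes with X > Z gives 979/280.
E[max(X, Z) | X > Z] = (979/280) / (209/280) = 89/19.

89/19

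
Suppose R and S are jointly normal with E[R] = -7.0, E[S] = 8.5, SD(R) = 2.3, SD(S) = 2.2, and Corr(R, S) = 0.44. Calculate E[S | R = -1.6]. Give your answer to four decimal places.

For a bivariate normal, E[S | R=x] = μ_S + ρ·(σ_S/σ_R)·(x − μ_R).
E[S | R=-1.6] = 8.5 + (0.44)·(2.2/2.3)·(-1.6 − (-7.0)) = 8.5 + (0.42087)·(5.4) = 10.7727.

10.7727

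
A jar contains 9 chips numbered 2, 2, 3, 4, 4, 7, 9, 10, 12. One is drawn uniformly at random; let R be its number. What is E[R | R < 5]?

P(R < 5) = 5/9.
Σ over the event: 2·2/9 + 3·1/9 + 4·2/9 = 5/3.
E[R | R < 5] = (5/3) / (5/9) = 3.

3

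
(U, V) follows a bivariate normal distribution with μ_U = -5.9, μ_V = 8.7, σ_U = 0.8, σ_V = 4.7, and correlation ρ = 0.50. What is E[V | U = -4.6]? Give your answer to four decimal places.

12.5188

E[V | U=x] = μ_V + ρ(σ_V/σ_U)(x − μ_U) for jointly normal variables.
E[V | U=-4.6] = 8.7 + (0.50)·(4.7/0.8)·(-4.6 − (-5.9)) = 8.7 + (2.9375)·(1.3) = 12.5188.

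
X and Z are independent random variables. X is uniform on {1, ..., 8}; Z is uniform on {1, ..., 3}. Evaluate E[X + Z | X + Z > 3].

148/21

P(X + Z > 3) = 7/8.
Summing (X+Z)·P(x,y) over outcomes with X + Z > 3 gives 37/6.
E[X + Z | X + Z > 3] = (37/6) / (7/8) = 148/21.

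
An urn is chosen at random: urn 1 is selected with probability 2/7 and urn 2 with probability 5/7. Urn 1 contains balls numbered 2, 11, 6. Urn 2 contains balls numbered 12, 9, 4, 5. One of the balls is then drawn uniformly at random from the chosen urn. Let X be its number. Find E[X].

E[X | urn 1] = (2+11+6)/3 = 19/3.
E[X | urn 2] = (12+9+4+5)/4 = 15/2.
E[X] = (2/7)·(19/3) + (5/7)·(15/2) = 43/6.

43/6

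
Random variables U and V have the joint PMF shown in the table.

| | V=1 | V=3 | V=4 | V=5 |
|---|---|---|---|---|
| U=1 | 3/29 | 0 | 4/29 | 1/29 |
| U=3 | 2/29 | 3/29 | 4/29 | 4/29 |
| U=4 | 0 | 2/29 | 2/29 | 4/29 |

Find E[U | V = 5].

29/9

P(V = 5) = 9/29.
Σ U·P over the event = 1·(1/29) + 3·(4/29) + 4·(4/29) = 1.
E[U | V = 5] = (1) / (9/29) = 29/9.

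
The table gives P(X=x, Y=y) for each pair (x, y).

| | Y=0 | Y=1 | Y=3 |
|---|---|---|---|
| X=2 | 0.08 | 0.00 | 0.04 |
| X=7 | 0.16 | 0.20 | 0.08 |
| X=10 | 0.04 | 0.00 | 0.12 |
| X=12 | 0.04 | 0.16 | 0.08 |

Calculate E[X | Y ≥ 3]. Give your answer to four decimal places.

P(Y ≥ 3) = 0.32.
Σ X·P over the event = 2·(0.04) + 7·(0.08) + 10·(0.12) + 12·(0.08) = 2.80.
E[X | Y ≥ 3] = (2.80) / (0.32) = 8.7500.

8.7500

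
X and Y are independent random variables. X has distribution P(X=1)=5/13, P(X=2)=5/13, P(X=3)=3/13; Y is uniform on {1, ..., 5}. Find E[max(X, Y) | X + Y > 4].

P(X + Y > 4) = 37/65.
Summing max(X,Y)·P(x,y) over outcomes with X + Y > 4 gives 30/13.
E[max(X, Y) | X + Y > 4] = (30/13) / (37/65) = 150/37.

150/37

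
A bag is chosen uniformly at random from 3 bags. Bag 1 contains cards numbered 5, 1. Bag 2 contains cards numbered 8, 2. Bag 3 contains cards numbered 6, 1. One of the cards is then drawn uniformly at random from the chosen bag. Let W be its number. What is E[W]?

23/6

E[W | bag 1] = (5+1)/2 = 3.
E[W | bag 2] = (8+2)/2 = 5.
E[W | bag 3] = (6+1)/2 = 7/2.
By the law of total expectation,
E[W] = (1/3)·(3) + (1/3)·(5) + (1/3)·(7/2) = 23/6.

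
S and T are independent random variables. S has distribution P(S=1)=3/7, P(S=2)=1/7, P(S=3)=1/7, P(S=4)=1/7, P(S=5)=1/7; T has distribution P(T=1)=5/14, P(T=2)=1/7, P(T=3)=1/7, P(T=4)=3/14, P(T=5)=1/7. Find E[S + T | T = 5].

52/7

P(T = 5) = 1/7.
Summing (S+T)·P(x,y) over outcomes with T = 5 gives 52/49.
E[S + T | T = 5] = (52/49) / (1/7) = 52/7.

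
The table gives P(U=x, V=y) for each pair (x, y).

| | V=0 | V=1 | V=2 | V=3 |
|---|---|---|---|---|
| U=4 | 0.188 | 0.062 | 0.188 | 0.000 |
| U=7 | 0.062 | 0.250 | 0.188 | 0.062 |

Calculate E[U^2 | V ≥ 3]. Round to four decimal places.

49.0000

P(V ≥ 3) = 0.062.
Σ U^2·P over the event = 49·(0.062) = 3.038.
E[U^2 | V ≥ 3] = (3.038) / (0.062) = 49.0000.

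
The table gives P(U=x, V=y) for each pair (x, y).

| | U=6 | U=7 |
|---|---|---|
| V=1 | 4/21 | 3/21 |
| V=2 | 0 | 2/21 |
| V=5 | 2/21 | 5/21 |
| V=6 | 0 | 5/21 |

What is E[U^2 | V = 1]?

P(V = 1) = 1/3.
Σ U^2·P over the event = 36·(4/21) + 49·(3/21) = 97/7.
E[U^2 | V = 1] = (97/7) / (1/3) = 291/7.

291/7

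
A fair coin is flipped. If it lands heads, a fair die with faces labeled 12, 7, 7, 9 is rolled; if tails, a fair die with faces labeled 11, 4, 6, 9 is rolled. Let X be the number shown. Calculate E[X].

65/8

E[X | heads] = (12+7+7+9)/4 = 35/4.
E[X | tails] = (11+4+6+9)/4 = 15/2.
E[X] = (1/2)·(35/4) + (1/2)·(15/2) = 65/8.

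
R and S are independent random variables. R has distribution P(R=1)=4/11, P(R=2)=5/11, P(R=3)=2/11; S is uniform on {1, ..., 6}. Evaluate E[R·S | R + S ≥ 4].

398/53

P(R + S ≥ 4) = 53/66.
Summing RS·P(x,y) over outcomes with R + S ≥ 4 gives 199/33.
E[R·S | R + S ≥ 4] = (199/33) / (53/66) = 398/53.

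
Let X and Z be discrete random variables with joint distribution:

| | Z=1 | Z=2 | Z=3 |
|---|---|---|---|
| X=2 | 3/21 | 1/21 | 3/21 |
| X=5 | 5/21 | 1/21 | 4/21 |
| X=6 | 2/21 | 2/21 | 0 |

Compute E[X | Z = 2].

P(Z = 2) = 4/21.
Σ X·P over the event = 2·(1/21) + 5·(1/21) + 6·(2/21) = 19/21.
E[X | Z = 2] = (19/21) / (4/21) = 19/4.

19/4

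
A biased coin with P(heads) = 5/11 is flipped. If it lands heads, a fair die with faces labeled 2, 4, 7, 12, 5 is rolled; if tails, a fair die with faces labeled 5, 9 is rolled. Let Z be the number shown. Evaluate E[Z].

E[Z | heads] = (2+4+7+12+5)/5 = 6.
E[Z | tails] = (5+9)/2 = 7.
By the law of total expectation,
E[Z] = (5/11)·(6) + (6/11)·(7) = 72/11.

72/11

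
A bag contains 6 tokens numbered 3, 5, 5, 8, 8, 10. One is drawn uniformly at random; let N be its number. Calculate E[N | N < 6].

P(N < 6) = 1/2.
Σ over the event: 3·1/6 + 5·1/3 = 13/6.
E[N | N < 6] = (13/6) / (1/2) = 13/3.

13/3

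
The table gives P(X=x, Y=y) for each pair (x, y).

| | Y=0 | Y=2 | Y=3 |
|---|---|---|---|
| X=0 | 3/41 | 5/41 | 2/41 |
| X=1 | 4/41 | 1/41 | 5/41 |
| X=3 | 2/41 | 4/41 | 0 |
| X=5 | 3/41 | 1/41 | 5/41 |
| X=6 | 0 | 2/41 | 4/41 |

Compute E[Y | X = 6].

P(X = 6) = 6/41.
Σ Y·P over the event = 2·(2/41) + 3·(4/41) = 16/41.
E[Y | X = 6] = (16/41) / (6/41) = 8/3.

8/3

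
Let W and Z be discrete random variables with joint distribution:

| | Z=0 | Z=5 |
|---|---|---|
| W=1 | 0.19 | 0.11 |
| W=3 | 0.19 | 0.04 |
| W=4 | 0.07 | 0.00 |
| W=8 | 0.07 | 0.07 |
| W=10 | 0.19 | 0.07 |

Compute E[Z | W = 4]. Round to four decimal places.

0.0000

P(W = 4) = 0.07.
Σ Z·P over the event = 0·(0.07) = 0.00.
E[Z | W = 4] = (0.00) / (0.07) = 0.0000.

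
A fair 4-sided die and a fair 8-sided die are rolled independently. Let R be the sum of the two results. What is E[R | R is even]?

P(R is even) = 1/2.
Σ over the event: 2·1/32 + 4·3/32 + 6·1/8 + 8·1/8 + 10·3/32 + 12·1/32 = 7/2.
E[R | R is even] = (7/2) / (1/2) = 7.

7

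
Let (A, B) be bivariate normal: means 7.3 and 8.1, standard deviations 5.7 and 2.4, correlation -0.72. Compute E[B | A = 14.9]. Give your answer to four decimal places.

For a bivariate normal, E[B | A=x] = μ_B + ρ·(σ_B/σ_A)·(x − μ_A).
E[B | A=14.9] = 8.1 + (-0.72)·(2.4/5.7)·(14.9 − (7.3)) = 8.1 + (-0.30316)·(7.6) = 5.7960.

5.7960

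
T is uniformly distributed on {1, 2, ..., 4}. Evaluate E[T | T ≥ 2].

3

Given T ≥ 2, T is equally likely to be any of {2, 3, 4}.
E[T | T ≥ 2] = (2 + 3 + 4) / 3 = 3.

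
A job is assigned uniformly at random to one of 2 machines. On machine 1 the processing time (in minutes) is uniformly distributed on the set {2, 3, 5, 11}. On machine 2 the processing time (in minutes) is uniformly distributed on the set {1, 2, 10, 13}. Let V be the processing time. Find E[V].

47/8

E[V | machine 1] = (2+3+5+11)/4 = 21/4.
E[V | machine 2] = (1+2+10+13)/4 = 13/2.
By the law of total expectation,
E[V] = (1/2)·(21/4) + (1/2)·(13/2) = 47/8.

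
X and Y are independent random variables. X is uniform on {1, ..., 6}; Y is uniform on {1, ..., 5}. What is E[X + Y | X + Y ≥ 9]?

29/3

Outcomes with X + Y ≥ 9: (4,5), (5,4), (5,5), (6,3), (6,4), (6,5), each with probability 1/30.
E[X + Y | X + Y ≥ 9] = (9 + 9 + 10 + 9 + 10 + 11) / 6 = 29/3.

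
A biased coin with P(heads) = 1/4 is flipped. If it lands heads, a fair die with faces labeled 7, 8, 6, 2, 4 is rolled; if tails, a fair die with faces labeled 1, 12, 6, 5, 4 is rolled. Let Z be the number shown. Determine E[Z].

E[Z | heads] = (7+8+6+2+4)/5 = 27/5.
E[Z | tails] = (1+12+6+5+4)/5 = 28/5.
By the law of total expectation,
E[Z] = (1/4)·(27/5) + (3/4)·(28/5) = 111/20.

111/20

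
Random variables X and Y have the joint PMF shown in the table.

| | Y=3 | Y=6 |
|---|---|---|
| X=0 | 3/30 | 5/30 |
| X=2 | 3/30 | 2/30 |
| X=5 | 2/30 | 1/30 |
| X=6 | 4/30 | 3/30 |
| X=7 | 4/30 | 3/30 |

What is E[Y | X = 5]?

4

P(X = 5) = 1/10.
Σ Y·P over the event = 3·(2/30) + 6·(1/30) = 2/5.
E[Y | X = 5] = (2/5) / (1/10) = 4.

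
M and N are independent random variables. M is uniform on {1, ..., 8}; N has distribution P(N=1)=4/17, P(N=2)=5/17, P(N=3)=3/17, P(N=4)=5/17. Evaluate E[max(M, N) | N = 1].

9/2

P(N = 1) = 4/17.
Summing max(M,N)·P(x,y) over outcomes with N = 1 gives 18/17.
E[max(M, N) | N = 1] = (18/17) / (4/17) = 9/2.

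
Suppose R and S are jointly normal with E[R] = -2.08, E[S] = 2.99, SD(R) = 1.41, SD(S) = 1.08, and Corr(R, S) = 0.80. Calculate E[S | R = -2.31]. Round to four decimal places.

2.8491

E[S | R=x] = μ_S + ρ(σ_S/σ_R)(x − μ_R) for jointly normal variables.
E[S | R=-2.31] = 2.99 + (0.80)·(1.08/1.41)·(-2.31 − (-2.08)) = 2.99 + (0.61277)·(-0.23) = 2.8491.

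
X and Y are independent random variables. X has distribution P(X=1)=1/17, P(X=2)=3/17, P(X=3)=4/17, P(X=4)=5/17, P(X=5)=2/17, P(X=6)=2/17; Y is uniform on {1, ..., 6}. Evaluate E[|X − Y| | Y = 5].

28/17

P(Y = 5) = 1/6.
Summing |X−Y|·P(x,y) over outcomes with Y = 5 gives 14/51.
E[|X − Y| | Y = 5] = (14/51) / (1/6) = 28/17.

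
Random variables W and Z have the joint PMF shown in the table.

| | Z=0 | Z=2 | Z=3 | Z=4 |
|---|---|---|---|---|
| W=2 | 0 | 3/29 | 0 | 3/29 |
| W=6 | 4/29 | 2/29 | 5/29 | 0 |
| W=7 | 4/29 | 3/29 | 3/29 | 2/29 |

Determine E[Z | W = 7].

P(W = 7) = 12/29.
Summing Z·P(W=x,Z=y) over the conditioning event gives 23/29.
E[Z | W = 7] = (23/29) / (12/29) = 23/12.

23/12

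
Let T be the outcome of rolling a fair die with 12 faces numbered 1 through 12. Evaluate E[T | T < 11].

11/2

Given T < 11, T is equally likely to be any of {1, 2, 3, 4, 5, 6, 7, 8, 9, 10}.
E[T | T < 11] = (1 + 2 + 3 + 4 + 5 + 6 + 7 + 8 + 9 + 10) / 10 = 11/2.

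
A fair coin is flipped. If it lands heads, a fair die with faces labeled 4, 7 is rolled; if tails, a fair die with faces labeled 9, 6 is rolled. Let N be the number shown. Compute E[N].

13/2

E[N | heads] = (4+7)/2 = 11/2.
E[N | tails] = (9+6)/2 = 15/2.
E[N] = (1/2)·(11/2) + (1/2)·(15/2) = 13/2.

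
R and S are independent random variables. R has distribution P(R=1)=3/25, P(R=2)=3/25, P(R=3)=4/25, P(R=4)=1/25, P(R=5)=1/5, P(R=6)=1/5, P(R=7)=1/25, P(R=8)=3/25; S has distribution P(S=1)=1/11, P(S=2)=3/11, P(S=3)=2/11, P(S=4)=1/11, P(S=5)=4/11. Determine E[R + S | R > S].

P(R > S) = 159/275.
Summing (R+S)·P(x,y) over outcomes with R > S gives 126/25.
E[R + S | R > S] = (126/25) / (159/275) = 462/53.

462/53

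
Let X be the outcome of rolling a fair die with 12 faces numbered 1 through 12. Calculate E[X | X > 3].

8

Given X > 3, X is equally likely to be any of {4, 5, 6, 7, 8, 9, 10, 11, 12}.
E[X | X > 3] = (4 + 5 + 6 + 7 + 8 + 9 + 10 + 11 + 12) / 9 = 8.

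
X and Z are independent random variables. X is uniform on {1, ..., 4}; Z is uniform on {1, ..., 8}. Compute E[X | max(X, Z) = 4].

22/7

Outcomes with max(X, Z) = 4: (1,4), (2,4), (3,4), (4,1), (4,2), (4,3), (4,4), each with probability 1/32.
E[X | max(X, Z) = 4] = (1 + 2 + 3 + 4 + 4 + 4 + 4) / 7 = 22/7.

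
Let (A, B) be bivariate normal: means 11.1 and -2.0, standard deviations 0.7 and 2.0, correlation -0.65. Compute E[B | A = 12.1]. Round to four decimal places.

For a bivariate normal, E[B | A=x] = μ_B + ρ·(σ_B/σ_A)·(x − μ_A).
E[B | A=12.1] = -2.0 + (-0.65)·(2.0/0.7)·(12.1 − (11.1)) = -2.0 + (-1.8571)·(1) = -3.8571.

-3.8571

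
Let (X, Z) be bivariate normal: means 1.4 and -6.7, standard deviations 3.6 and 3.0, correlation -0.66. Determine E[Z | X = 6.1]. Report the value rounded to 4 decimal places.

-9.2850

E[Z | X=x] = μ_Z + ρ(σ_Z/σ_X)(x − μ_X) for jointly normal variables.
E[Z | X=6.1] = -6.7 + (-0.66)·(3.0/3.6)·(6.1 − (1.4)) = -6.7 + (-0.55)·(4.7) = -9.2850.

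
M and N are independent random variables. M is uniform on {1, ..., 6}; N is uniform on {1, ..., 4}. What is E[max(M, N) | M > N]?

32/7

P(M > N) = 7/12.
Summing max(M,N)·P(x,y) over outcomes with M > N gives 8/3.
E[max(M, N) | M > N] = (8/3) / (7/12) = 32/7.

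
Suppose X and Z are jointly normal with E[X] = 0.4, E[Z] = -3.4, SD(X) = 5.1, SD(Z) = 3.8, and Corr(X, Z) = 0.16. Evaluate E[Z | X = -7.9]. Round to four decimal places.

E[Z | X=x] = μ_Z + ρ(σ_Z/σ_X)(x − μ_X) for jointly normal variables.
E[Z | X=-7.9] = -3.4 + (0.16)·(3.8/5.1)·(-7.9 − (0.4)) = -3.4 + (0.11922)·(-8.3) = -4.3895.

-4.3895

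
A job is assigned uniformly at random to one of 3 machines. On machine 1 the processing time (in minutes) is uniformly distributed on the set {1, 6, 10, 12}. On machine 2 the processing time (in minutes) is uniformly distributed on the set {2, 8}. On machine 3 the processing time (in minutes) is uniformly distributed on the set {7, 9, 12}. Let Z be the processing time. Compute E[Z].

E[Z | machine 1] = (1+6+10+12)/4 = 29/4.
E[Z | machine 2] = (2+8)/2 = 5.
E[Z | machine 3] = (7+9+12)/3 = 28/3.
By the law of total expectation,
E[Z] = (1/3)·(29/4) + (1/3)·(5) + (1/3)·(28/3) = 259/36.

259/36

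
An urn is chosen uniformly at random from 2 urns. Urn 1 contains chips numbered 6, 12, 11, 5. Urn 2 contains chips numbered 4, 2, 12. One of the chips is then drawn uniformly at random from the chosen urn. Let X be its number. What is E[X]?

E[X | urn 1] = (6+12+11+5)/4 = 17/2.
E[X | urn 2] = (4+2+12)/3 = 6.
E[X] = (1/2)·(17/2) + (1/2)·(6) = 29/4.

29/4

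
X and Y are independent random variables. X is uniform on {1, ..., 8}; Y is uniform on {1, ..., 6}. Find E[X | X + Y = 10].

6

Outcomes with X + Y = 10: (4,6), (5,5), (6,4), (7,3), (8,2), each with probability 1/48.
E[X | X + Y = 10] = (4 + 5 + 6 + 7 + 8) / 5 = 6.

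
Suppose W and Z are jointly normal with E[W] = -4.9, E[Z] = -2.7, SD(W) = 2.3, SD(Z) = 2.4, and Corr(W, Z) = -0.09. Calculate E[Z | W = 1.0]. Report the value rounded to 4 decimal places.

-3.2541

The regression of Z on W has slope ρ·σ_Z/σ_W and passes through (μ_W, μ_Z).
E[Z | W=1.0] = -2.7 + (-0.09)·(2.4/2.3)·(1.0 − (-4.9)) = -2.7 + (-0.093913)·(5.9) = -3.2541.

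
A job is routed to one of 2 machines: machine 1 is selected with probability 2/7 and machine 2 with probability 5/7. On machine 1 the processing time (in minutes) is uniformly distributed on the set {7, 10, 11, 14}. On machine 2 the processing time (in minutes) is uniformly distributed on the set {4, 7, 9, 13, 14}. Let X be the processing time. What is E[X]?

E[X | machine 1] = (7+10+11+14)/4 = 21/2.
E[X | machine 2] = (4+7+9+13+14)/5 = 47/5.
E[X] = (2/7)·(21/2) + (5/7)·(47/5) = 68/7.

68/7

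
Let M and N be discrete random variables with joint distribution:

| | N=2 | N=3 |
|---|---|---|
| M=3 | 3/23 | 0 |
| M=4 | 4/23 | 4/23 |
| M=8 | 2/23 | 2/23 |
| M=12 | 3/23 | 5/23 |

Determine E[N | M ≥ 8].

31/12

P(M ≥ 8) = 12/23.
Σ N·P over the event = 2·(2/23) + 3·(2/23) + 2·(3/23) + 3·(5/23) = 31/23.
E[N | M ≥ 8] = (31/23) / (12/23) = 31/12.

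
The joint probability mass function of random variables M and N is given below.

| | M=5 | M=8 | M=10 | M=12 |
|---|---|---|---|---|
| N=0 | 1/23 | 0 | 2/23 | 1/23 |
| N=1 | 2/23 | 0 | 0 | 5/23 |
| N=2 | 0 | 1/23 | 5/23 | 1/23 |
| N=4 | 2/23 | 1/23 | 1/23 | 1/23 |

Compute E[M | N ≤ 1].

P(N ≤ 1) = 11/23.
Σ M·P over the event = 5·(1/23) + 5·(2/23) + 10·(2/23) + 12·(1/23) + 12·(5/23) = 107/23.
E[M | N ≤ 1] = (107/23) / (11/23) = 107/11.

107/11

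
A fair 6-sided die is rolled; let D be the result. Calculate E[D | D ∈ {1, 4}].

P(D ∈ {1, 4}) = 1/3.
Σ over the event: 1·1/6 + 4·1/6 = 5/6.
E[D | D ∈ {1, 4}] = (5/6) / (1/3) = 5/2.

5/2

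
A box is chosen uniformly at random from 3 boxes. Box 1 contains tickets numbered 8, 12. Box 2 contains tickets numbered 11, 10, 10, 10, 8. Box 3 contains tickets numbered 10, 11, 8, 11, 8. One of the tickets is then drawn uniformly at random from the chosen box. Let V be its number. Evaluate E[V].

E[V | box 1] = (8+12)/2 = 10.
E[V | box 2] = (11+10+10+10+8)/5 = 49/5.
E[V | box 3] = (10+11+8+11+8)/5 = 48/5.
E[V] = (1/3)·(10) + (1/3)·(49/5) + (1/3)·(48/5) = 49/5.

49/5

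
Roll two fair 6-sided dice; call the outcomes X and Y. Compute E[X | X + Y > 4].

58/15

P(X + Y > 4) = 5/6.
Summing X·P(x,y) over outcomes with X + Y > 4 gives 29/9.
E[X | X + Y > 4] = (29/9) / (5/6) = 58/15.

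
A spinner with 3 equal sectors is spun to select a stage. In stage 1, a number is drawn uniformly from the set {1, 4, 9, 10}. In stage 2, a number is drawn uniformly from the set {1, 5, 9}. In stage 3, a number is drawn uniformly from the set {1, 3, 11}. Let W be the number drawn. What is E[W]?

E[W | stage 1] = (1+4+9+10)/4 = 6.
E[W | stage 2] = (1+5+9)/3 = 5.
E[W | stage 3] = (1+3+11)/3 = 5.
By the law of total expectation,
E[W] = (1/3)·(6) + (1/3)·(5) + (1/3)·(5) = 16/3.

16/3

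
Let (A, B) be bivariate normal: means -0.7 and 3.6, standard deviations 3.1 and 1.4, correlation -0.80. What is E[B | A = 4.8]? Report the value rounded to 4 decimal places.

1.6129

For a bivariate normal, E[B | A=x] = μ_B + ρ·(σ_B/σ_A)·(x − μ_A).
E[B | A=4.8] = 3.6 + (-0.80)·(1.4/3.1)·(4.8 − (-0.7)) = 3.6 + (-0.36129)·(5.5) = 1.6129.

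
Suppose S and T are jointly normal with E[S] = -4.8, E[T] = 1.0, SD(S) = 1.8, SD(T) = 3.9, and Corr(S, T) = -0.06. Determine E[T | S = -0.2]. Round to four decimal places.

0.4020

The regression of T on S has slope ρ·σ_T/σ_S and passes through (μ_S, μ_T).
E[T | S=-0.2] = 1.0 + (-0.06)·(3.9/1.8)·(-0.2 − (-4.8)) = 1.0 + (-0.13)·(4.6) = 0.4020.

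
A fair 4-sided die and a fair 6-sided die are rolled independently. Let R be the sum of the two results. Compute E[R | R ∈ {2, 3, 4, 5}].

4

P(R ∈ {2, 3, 4, 5}) = 5/12.
Σ over the event: 2·1/24 + 3·1/12 + 4·1/8 + 5·1/6 = 5/3.
E[R | R ∈ {2, 3, 4, 5}] = (5/3) / (5/12) = 4.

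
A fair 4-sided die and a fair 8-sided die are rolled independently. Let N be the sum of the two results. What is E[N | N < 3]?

2

P(N < 3) = 1/32.
Σ over the event: 2·1/32 = 1/16.
E[N | N < 3] = (1/16) / (1/32) = 2.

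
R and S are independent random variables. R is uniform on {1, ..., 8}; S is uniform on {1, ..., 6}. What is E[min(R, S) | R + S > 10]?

P(R + S > 10) = 5/24.
Summing min(R,S)·P(x,y) over outcomes with R + S > 10 gives 49/48.
E[min(R, S) | R + S > 10] = (49/48) / (5/24) = 49/10.

49/10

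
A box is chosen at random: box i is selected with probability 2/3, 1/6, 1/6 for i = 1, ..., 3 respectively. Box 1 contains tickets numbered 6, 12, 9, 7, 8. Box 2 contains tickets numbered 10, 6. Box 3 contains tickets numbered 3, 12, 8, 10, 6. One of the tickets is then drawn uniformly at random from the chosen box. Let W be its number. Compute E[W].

247/30

E[W | box 1] = (6+12+9+7+8)/5 = 42/5.
E[W | box 2] = (10+6)/2 = 8.
E[W | box 3] = (3+12+8+10+6)/5 = 39/5.
By the law of total expectation,
E[W] = (2/3)·(42/5) + (1/6)·(8) + (1/6)·(39/5) = 247/30.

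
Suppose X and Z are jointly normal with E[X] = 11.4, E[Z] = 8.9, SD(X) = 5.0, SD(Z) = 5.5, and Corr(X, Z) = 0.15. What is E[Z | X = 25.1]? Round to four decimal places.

11.1605

For a bivariate normal, E[Z | X=x] = μ_Z + ρ·(σ_Z/σ_X)·(x − μ_X).
E[Z | X=25.1] = 8.9 + (0.15)·(5.5/5.0)·(25.1 − (11.4)) = 8.9 + (0.165)·(13.7) = 11.1605.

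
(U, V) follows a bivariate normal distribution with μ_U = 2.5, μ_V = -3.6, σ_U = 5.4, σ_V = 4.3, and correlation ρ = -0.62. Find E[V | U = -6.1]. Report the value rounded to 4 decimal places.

0.6459

E[V | U=x] = μ_V + ρ(σ_V/σ_U)(x − μ_U) for jointly normal variables.
E[V | U=-6.1] = -3.6 + (-0.62)·(4.3/5.4)·(-6.1 − (2.5)) = -3.6 + (-0.493704)·(-8.6) = 0.6459.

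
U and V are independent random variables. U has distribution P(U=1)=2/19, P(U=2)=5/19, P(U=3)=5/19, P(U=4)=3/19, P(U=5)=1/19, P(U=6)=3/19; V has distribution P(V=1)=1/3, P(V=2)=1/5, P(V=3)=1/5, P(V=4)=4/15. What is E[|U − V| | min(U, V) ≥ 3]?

P(min(U, V) ≥ 3) = 28/95.
Summing |U−V|·P(x,y) over outcomes with min(U, V) ≥ 3 gives 6/19.
E[|U − V| | min(U, V) ≥ 3] = (6/19) / (28/95) = 15/14.

15/14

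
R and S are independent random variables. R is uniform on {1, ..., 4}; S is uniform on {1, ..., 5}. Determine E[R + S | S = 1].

7/2

P(S = 1) = 1/5.
Summing (R+S)·P(x,y) over outcomes with S = 1 gives 7/10.
E[R + S | S = 1] = (7/10) / (1/5) = 7/2.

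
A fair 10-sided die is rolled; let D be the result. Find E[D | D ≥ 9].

Given D ≥ 9, D is equally likely to be any of {9, 10}.
E[D | D ≥ 9] = (9 + 10) / 2 = 19/2.

19/2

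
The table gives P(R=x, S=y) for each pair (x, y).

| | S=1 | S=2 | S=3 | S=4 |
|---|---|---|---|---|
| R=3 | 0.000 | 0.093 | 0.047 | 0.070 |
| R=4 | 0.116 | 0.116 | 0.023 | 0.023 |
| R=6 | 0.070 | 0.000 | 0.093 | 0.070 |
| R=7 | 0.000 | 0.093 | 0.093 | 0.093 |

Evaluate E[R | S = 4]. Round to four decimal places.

P(S = 4) = 0.256.
Summing R·P(R=x,S=y) over the conditioning event gives 1.373.
E[R | S = 4] = (1.373) / (0.256) = 5.3633.

5.3633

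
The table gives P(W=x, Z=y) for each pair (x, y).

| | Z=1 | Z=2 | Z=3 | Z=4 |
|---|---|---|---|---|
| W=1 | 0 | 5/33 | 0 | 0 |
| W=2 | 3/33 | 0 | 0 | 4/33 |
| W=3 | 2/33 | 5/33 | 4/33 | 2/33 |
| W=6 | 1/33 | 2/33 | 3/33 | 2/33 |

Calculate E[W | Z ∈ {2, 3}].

62/19

P(Z ∈ {2, 3}) = 19/33.
Summing W·P(W=x,Z=y) over the conditioning event gives 62/33.
E[W | Z ∈ {2, 3}] = (62/33) / (19/33) = 62/19.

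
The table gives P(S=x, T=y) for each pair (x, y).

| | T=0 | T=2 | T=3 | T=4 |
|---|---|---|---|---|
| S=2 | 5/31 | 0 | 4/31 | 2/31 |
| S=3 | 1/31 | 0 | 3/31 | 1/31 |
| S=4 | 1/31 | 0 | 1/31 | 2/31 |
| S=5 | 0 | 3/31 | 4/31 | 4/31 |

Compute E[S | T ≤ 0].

P(T ≤ 0) = 7/31.
Σ S·P over the event = 2·(5/31) + 3·(1/31) + 4·(1/31) = 17/31.
E[S | T ≤ 0] = (17/31) / (7/31) = 17/7.

17/7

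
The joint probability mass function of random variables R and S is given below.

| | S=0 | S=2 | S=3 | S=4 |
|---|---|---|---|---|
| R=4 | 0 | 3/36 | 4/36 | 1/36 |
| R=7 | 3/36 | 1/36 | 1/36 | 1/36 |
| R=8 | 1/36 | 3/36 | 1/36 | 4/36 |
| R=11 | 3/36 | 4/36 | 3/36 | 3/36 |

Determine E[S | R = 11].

29/13

P(R = 11) = 13/36.
Summing S·P(R=x,S=y) over the conditioning event gives 29/36.
E[S | R = 11] = (29/36) / (13/36) = 29/13.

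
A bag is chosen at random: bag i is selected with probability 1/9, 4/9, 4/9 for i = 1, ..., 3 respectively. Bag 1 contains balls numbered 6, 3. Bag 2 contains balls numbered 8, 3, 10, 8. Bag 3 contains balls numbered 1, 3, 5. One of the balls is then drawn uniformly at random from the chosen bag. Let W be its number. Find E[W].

E[W | bag 1] = (6+3)/2 = 9/2.
E[W | bag 2] = (8+3+10+8)/4 = 29/4.
E[W | bag 3] = (1+3+5)/3 = 3.
E[W] = (1/9)·(9/2) + (4/9)·(29/4) + (4/9)·(3) = 91/18.

91/18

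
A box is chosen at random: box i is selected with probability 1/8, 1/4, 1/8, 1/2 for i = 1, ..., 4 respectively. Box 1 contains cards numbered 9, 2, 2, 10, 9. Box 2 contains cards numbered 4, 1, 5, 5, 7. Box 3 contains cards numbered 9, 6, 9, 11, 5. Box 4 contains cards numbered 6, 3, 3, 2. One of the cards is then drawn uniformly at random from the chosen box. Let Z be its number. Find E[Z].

E[Z | box 1] = (9+2+2+10+9)/5 = 32/5.
E[Z | box 2] = (4+1+5+5+7)/5 = 22/5.
E[Z | box 3] = (9+6+9+11+5)/5 = 8.
E[Z | box 4] = (6+3+3+2)/4 = 7/2.
E[Z] = (1/8)·(32/5) + (1/4)·(22/5) + (1/8)·(8) + (1/2)·(7/2) = 93/20.

93/20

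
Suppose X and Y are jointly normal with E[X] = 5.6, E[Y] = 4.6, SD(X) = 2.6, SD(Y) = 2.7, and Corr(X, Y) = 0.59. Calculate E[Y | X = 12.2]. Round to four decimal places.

The regression of Y on X has slope ρ·σ_Y/σ_X and passes through (μ_X, μ_Y).
E[Y | X=12.2] = 4.6 + (0.59)·(2.7/2.6)·(12.2 − (5.6)) = 4.6 + (0.61269)·(6.6) = 8.6438.

8.6438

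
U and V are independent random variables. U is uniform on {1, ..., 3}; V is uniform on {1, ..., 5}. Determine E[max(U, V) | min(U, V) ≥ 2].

29/8

P(min(U, V) ≥ 2) = 8/15.
Summing max(U,V)·P(x,y) over outcomes with min(U, V) ≥ 2 gives 29/15.
E[max(U, V) | min(U, V) ≥ 2] = (29/15) / (8/15) = 29/8.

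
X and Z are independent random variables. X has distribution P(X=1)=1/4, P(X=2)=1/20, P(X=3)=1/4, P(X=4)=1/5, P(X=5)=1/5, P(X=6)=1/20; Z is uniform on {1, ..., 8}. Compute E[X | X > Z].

95/22

P(X > Z) = 11/40.
Summing X·P(x,y) over outcomes with X > Z gives 19/16.
E[X | X > Z] = (19/16) / (11/40) = 95/22.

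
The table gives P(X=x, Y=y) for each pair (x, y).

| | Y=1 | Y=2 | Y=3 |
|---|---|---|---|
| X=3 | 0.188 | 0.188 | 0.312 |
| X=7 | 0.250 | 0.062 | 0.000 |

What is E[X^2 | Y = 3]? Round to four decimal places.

P(Y = 3) = 0.312.
Σ X^2·P over the event = 9·(0.312) = 2.808.
E[X^2 | Y = 3] = (2.808) / (0.312) = 9.0000.

9.0000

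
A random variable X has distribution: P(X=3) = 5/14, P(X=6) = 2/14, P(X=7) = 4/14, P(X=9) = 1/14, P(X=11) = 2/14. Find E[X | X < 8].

P(X < 8) = 11/14.
Σ over the event: 3·5/14 + 6·1/7 + 7·2/7 = 55/14.
E[X | X < 8] = (55/14) / (11/14) = 5.

5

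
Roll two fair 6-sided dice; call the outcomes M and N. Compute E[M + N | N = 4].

P(N = 4) = 1/6.
Summing (M+N)·P(x,y) over outcomes with N = 4 gives 5/4.
E[M + N | N = 4] = (5/4) / (1/6) = 15/2.

15/2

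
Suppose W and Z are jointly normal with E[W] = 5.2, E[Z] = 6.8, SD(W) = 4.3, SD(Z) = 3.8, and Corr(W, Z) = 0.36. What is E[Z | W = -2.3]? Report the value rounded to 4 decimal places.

4.4140

For a bivariate normal, E[Z | W=x] = μ_Z + ρ·(σ_Z/σ_W)·(x − μ_W).
E[Z | W=-2.3] = 6.8 + (0.36)·(3.8/4.3)·(-2.3 − (5.2)) = 6.8 + (0.31814)·(-7.5) = 4.4140.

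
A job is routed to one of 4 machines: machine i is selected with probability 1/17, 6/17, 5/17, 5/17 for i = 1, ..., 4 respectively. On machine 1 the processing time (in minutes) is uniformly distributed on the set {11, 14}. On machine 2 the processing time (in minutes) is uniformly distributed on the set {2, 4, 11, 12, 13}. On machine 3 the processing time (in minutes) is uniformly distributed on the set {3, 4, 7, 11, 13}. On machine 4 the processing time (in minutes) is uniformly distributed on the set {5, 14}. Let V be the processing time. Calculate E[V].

E[V | machine 1] = (11+14)/2 = 25/2.
E[V | machine 2] = (2+4+11+12+13)/5 = 42/5.
E[V | machine 3] = (3+4+7+11+13)/5 = 38/5.
E[V | machine 4] = (5+14)/2 = 19/2.
By the law of total expectation,
E[V] = (1/17)·(25/2) + (6/17)·(42/5) + (5/17)·(38/5) + (5/17)·(19/2) = 742/85.

742/85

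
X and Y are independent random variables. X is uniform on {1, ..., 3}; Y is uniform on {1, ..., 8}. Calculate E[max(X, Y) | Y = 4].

Outcomes with Y = 4: (1,4), (2,4), (3,4), each with probability 1/24.
E[max(X, Y) | Y = 4] = (4 + 4 + 4) / 3 = 4.

4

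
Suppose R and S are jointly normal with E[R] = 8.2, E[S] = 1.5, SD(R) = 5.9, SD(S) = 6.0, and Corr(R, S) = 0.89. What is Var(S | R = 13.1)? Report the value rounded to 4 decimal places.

7.4844

The conditional variance in a bivariate normal is σ_S²(1 − ρ²), independent of x.
Var(S | R=13.1) = (6.0)²·(1 − (0.89)²) = 36·0.2079 = 7.4844.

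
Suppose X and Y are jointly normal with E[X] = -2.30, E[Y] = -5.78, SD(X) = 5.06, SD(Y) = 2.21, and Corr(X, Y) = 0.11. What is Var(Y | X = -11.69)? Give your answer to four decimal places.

4.8250

For a bivariate normal, Var(Y | X=x) = σ_Y²(1 − ρ²).
Var(Y | X=-11.69) = (2.21)²·(1 − (0.11)²) = 4.8841·0.9879 = 4.8250.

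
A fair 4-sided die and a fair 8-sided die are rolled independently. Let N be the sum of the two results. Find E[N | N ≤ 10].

P(N ≤ 10) = 29/32.
E[N | N ≤ 10] = (95/16) / (29/32) = 190/29.

190/29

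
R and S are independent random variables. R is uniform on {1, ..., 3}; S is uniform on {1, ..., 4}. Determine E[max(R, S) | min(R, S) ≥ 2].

19/6

Outcomes with min(R, S) ≥ 2: (2,2), (2,3), (2,4), (3,2), (3,3), (3,4), each with probability 1/12.
E[max(R, S) | min(R, S) ≥ 2] = (2 + 3 + 4 + 3 + 3 + 4) / 6 = 19/6.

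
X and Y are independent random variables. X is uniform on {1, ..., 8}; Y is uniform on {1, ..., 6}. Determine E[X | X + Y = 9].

Outcomes with X + Y = 9: (3,6), (4,5), (5,4), (6,3), (7,2), (8,1), each with probability 1/48.
E[X | X + Y = 9] = (3 + 4 + 5 + 6 + 7 + 8) / 6 = 11/2.

11/2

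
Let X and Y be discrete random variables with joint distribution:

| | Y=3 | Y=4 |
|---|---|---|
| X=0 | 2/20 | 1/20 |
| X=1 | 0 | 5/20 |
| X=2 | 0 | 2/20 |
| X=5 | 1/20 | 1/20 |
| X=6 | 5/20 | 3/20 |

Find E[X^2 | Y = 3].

205/8

P(Y = 3) = 2/5.
Σ X^2·P over the event = 0·(2/20) + 25·(1/20) + 36·(5/20) = 41/4.
E[X^2 | Y = 3] = (41/4) / (2/5) = 205/8.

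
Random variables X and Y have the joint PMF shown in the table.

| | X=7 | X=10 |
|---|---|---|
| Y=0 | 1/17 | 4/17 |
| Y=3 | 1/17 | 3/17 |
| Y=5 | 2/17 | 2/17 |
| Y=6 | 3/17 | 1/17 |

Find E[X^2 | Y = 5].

P(Y = 5) = 4/17.
Σ X^2·P over the event = 49·(2/17) + 100·(2/17) = 298/17.
E[X^2 | Y = 5] = (298/17) / (4/17) = 149/2.

149/2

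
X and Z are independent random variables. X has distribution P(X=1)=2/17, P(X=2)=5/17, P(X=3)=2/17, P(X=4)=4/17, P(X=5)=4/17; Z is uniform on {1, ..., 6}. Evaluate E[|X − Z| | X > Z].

P(X > Z) = 37/102.
Summing |X−Z|·P(x,y) over outcomes with X > Z gives 25/34.
E[|X − Z| | X > Z] = (25/34) / (37/102) = 75/37.

75/37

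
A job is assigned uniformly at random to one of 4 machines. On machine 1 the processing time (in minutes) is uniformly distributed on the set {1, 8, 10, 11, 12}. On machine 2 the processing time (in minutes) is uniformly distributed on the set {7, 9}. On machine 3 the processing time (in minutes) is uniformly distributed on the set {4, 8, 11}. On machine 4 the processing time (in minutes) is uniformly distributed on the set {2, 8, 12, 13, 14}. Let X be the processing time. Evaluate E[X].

E[X | machine 1] = (1+8+10+11+12)/5 = 42/5.
E[X | machine 2] = (7+9)/2 = 8.
E[X | machine 3] = (4+8+11)/3 = 23/3.
E[X | machine 4] = (2+8+12+13+14)/5 = 49/5.
E[X] = (1/4)·(42/5) + (1/4)·(8) + (1/4)·(23/3) + (1/4)·(49/5) = 127/15.

127/15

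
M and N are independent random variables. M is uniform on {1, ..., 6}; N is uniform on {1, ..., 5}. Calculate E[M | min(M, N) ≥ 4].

5

Outcomes with min(M, N) ≥ 4: (4,4), (4,5), (5,4), (5,5), (6,4), (6,5), each with probability 1/30.
E[M | min(M, N) ≥ 4] = (4 + 4 + 5 + 5 + 6 + 6) / 6 = 5.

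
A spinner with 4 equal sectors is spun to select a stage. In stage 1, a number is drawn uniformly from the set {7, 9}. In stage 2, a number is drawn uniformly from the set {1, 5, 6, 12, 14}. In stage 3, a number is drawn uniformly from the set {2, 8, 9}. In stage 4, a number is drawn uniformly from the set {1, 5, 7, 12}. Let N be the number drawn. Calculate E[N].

E[N | stage 1] = (7+9)/2 = 8.
E[N | stage 2] = (1+5+6+12+14)/5 = 38/5.
E[N | stage 3] = (2+8+9)/3 = 19/3.
E[N | stage 4] = (1+5+7+12)/4 = 25/4.
E[N] = (1/4)·(8) + (1/4)·(38/5) + (1/4)·(19/3) + (1/4)·(25/4) = 1691/240.

1691/240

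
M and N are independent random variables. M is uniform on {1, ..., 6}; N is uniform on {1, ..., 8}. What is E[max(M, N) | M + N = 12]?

Outcomes with M + N = 12: (4,8), (5,7), (6,6), each with probability 1/48.
E[max(M, N) | M + N = 12] = (8 + 7 + 6) / 3 = 7.

7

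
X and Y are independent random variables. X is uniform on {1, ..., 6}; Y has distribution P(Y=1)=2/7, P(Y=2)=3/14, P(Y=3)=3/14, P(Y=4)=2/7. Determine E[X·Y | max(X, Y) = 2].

P(max(X, Y) = 2) = 5/42.
Summing XY·P(x,y) over outcomes with max(X, Y) = 2 gives 13/42.
E[X·Y | max(X, Y) = 2] = (13/42) / (5/42) = 13/5.

13/5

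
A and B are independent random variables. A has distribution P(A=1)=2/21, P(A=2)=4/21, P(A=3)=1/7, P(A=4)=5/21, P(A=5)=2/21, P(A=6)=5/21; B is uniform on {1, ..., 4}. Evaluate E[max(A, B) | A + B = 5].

P(A + B = 5) = 1/6.
Summing max(A,B)·P(x,y) over outcomes with A + B = 5 gives 7/12.
E[max(A, B) | A + B = 5] = (7/12) / (1/6) = 7/2.

7/2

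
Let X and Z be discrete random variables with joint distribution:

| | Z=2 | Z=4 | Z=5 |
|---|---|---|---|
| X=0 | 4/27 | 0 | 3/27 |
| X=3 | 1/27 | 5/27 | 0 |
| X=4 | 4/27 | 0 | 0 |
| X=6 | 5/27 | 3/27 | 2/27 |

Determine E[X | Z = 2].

P(Z = 2) = 14/27.
Σ X·P over the event = 0·(4/27) + 3·(1/27) + 4·(4/27) + 6·(5/27) = 49/27.
E[X | Z = 2] = (49/27) / (14/27) = 7/2.

7/2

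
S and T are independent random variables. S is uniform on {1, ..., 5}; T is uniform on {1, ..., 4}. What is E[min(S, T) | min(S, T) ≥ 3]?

10/3

P(min(S, T) ≥ 3) = 3/10.
Summing min(S,T)·P(x,y) over outcomes with min(S, T) ≥ 3 gives 1.
E[min(S, T) | min(S, T) ≥ 3] = (1) / (3/10) = 10/3.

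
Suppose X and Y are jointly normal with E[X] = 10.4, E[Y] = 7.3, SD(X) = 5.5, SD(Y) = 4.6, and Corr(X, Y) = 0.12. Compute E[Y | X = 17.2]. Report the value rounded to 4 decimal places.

E[Y | X=x] = μ_Y + ρ(σ_Y/σ_X)(x − μ_X) for jointly normal variables.
E[Y | X=17.2] = 7.3 + (0.12)·(4.6/5.5)·(17.2 − (10.4)) = 7.3 + (0.100364)·(6.8) = 7.9825.

7.9825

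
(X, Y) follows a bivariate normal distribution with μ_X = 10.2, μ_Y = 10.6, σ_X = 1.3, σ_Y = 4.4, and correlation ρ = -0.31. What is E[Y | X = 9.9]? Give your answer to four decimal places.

10.9148

The regression of Y on X has slope ρ·σ_Y/σ_X and passes through (μ_X, μ_Y).
E[Y | X=9.9] = 10.6 + (-0.31)·(4.4/1.3)·(9.9 − (10.2)) = 10.6 + (-1.0492)·(-0.3) = 10.9148.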